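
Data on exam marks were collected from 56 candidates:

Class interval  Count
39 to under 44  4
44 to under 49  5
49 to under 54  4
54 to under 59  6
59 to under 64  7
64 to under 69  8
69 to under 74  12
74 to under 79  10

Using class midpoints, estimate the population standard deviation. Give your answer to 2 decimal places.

Midpoints: 41.5, 46.5, 51.5, 56.5, 61.5, 66.5, 71.5, 76.5
n = 56, Σfm = 3529, mean = 63.0179
Σfm² = 229186
Σf(m − x̄)² = Σfm² − (Σfm)²/n = 229186 − 3529²/56 = 6795.9821
Population variance = 6795.9821 / 56 = 121.3568
Standard deviation = √121.3568 = 11.0162

11.02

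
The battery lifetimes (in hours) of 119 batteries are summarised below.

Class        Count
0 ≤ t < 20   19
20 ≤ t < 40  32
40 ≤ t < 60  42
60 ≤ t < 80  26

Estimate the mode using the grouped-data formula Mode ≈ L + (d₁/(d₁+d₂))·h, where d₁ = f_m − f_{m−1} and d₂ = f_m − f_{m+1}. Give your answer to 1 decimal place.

47.7

Modal class: 40 ≤ t < 60 (highest frequency 42).
d₁ = 42 − 32 = 10, d₂ = 42 − 26 = 16
Mode ≈ 40 + (10/(10+16)) × 20 = 40 + 7.6923 = 47.6923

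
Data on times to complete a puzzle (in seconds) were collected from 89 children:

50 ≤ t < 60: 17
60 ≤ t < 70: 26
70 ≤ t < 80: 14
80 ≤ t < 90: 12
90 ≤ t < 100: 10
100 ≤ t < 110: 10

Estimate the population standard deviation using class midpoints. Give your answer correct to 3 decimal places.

16.282

Midpoints: 55, 65, 75, 85, 95, 105
n = 89, Σfm = 6695, mean = 75.2247
Σfm² = 527225
Σf(m − x̄)² = Σfm² − (Σfm)²/n = 527225 − 6695²/89 = 23595.5056
Population variance = 23595.5056 / 89 = 265.1180
Standard deviation = √265.1180 = 16.2824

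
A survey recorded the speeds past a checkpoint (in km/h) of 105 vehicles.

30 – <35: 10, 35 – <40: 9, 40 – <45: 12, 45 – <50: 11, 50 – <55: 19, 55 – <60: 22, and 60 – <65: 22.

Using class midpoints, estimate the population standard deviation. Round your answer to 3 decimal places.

9.730

Midpoints: 32.5, 37.5, 42.5, 47.5, 52.5, 57.5, 62.5
n = 105, Σfm = 5332.5, mean = 50.7857
Σfm² = 280756.25
Σf(m − x̄)² = Σfm² − (Σfm)²/n = 280756.25 − 5332.5²/105 = 9941.4286
Population variance = 9941.4286 / 105 = 94.6803
Standard deviation = √94.6803 = 9.7304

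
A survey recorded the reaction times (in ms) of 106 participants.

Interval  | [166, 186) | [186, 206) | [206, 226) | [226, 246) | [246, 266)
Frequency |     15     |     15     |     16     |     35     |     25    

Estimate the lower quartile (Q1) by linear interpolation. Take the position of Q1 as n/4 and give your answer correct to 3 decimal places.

201.333

Cumulative frequencies: 15, 30, 46, 81, 106
n = 106; position = n/4 = 26.5.
This falls in the class [186, 206): L = 186, F = 15, f = 15, h = 20.
Lower quartile ≈ 186 + ((26.5 − 15) / 15) × 20 = 201.3333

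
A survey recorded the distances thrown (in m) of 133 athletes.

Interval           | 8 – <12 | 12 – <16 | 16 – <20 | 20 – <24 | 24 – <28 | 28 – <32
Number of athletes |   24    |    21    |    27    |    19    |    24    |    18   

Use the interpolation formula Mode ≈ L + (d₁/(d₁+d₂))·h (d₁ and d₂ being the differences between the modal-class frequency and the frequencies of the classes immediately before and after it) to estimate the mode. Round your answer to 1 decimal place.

17.7

Modal class: 16 – <20 (highest frequency 27).
d₁ = 27 − 21 = 6, d₂ = 27 − 19 = 8
Mode ≈ 16 + (6/(6+8)) × 4 = 16 + 1.7143 = 17.7143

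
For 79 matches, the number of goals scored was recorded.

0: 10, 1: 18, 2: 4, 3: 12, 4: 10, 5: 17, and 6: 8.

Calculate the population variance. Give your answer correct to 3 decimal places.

3.999

Values: 0, 1, 2, 3, 4, 5, 6
n = 79, Σfx = 235, mean = 2.9747
Σfx² = 1015
Σf(x − x̄)² = Σfx² − (Σfx)²/n = 1015 − 235²/79 = 315.9494
Population variance = 315.9494 / 79 = 3.9994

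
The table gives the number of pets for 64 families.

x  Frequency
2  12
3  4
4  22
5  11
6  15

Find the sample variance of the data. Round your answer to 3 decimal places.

1.910

Values: 2, 3, 4, 5, 6
n = 64, Σfx = 269, mean = 4.2031
Σfx² = 1251
Σf(x − x̄)² = Σfx² − (Σfx)²/n = 1251 − 269²/64 = 120.3594
Sample variance = 120.3594 / 63 = 1.9105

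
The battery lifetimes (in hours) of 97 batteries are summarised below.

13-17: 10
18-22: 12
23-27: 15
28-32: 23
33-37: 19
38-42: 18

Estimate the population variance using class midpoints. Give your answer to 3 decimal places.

Midpoints: 15, 20, 25, 30, 35, 40
n = 97, Σfm = 2840, mean = 29.2784
Σfm² = 89200
Σf(m − x̄)² = Σfm² − (Σfm)²/n = 89200 − 2840²/97 = 6049.4845
Population variance = 6049.4845 / 97 = 62.3658

62.366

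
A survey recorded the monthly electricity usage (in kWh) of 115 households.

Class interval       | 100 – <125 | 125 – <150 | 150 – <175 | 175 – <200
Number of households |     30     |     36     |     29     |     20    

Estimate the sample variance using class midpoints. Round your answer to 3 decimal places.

Midpoints: 112.5, 137.5, 162.5, 187.5
n = 115, Σfm = 16787.5, mean = 145.9783
Σfm² = 2529218.75
Σf(m − x̄)² = Σfm² − (Σfm)²/n = 2529218.75 − 16787.5²/115 = 78608.6957
Sample variance = 78608.6957 / 114 = 689.5500

689.550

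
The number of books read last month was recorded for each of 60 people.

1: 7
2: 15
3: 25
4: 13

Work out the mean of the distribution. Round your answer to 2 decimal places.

2.73

Values: 1, 2, 3, 4
Σfx = 7×1 + 15×2 + 25×3 + 13×4 = 164
n = Σf = 60
Mean = 164 / 60 = 2.7333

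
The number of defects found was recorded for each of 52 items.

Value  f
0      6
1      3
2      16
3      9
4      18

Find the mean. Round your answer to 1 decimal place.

Values: 0, 1, 2, 3, 4
Σfx = 6×0 + 3×1 + 16×2 + 9×3 + 18×4 = 134
n = Σf = 52
Mean = 134 / 52 = 2.5769

2.6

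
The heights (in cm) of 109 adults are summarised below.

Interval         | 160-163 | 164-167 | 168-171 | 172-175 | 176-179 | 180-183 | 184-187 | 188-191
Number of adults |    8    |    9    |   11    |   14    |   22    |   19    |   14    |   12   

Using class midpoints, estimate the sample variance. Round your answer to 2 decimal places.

66.47

Midpoints: 161.5, 165.5, 169.5, 173.5, 177.5, 181.5, 185.5, 189.5
n = 109, Σfm = 19299.5, mean = 177.0596
Σfm² = 3424341.25
Σf(m − x̄)² = Σfm² − (Σfm)²/n = 3424341.25 − 19299.5²/109 = 7178.8624
Sample variance = 7178.8624 / 108 = 66.4709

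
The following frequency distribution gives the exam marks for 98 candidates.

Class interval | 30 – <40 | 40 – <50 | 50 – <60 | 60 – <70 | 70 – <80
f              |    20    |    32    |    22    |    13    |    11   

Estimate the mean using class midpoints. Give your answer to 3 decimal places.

51.224

Midpoints: 35, 45, 55, 65, 75
Σfm = 20×35 + 32×45 + 22×55 + 13×65 + 11×75 = 5020
n = Σf = 98
Mean = 5020 / 98 = 51.2245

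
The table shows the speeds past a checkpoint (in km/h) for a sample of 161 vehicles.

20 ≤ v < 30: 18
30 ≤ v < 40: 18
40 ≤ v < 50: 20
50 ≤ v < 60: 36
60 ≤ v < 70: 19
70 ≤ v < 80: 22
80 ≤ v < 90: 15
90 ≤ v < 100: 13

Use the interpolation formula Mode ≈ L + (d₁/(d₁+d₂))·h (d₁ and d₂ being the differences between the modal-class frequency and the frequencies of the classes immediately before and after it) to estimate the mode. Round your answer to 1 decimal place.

54.8

Modal class: 50 ≤ v < 60 (highest frequency 36).
d₁ = 36 − 20 = 16, d₂ = 36 − 19 = 17
Mode ≈ 50 + (16/(16+17)) × 10 = 50 + 4.8485 = 54.8485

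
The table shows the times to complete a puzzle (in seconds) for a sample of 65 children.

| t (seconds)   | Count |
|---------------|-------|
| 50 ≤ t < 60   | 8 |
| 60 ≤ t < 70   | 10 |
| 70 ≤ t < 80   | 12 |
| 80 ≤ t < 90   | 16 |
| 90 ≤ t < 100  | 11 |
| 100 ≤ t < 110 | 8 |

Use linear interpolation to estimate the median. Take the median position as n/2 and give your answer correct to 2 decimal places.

81.56

Cumulative frequencies: 8, 18, 30, 46, 57, 65
n = 65; position = n/2 = 32.5.
This falls in the class 80 ≤ t < 90: L = 80, F = 30, f = 16, h = 10.
Median ≈ 80 + ((32.5 − 30) / 16) × 10 = 81.5625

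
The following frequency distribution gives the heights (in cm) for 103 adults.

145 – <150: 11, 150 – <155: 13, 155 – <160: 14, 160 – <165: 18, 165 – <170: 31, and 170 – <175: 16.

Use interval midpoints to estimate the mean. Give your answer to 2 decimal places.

Midpoints: 147.5, 152.5, 157.5, 162.5, 167.5, 172.5
Σfm = 11×147.5 + 13×152.5 + 14×157.5 + 18×162.5 + 31×167.5 + 16×172.5 = 16687.5
n = Σf = 103
Mean = 16687.5 / 103 = 162.0146

162.01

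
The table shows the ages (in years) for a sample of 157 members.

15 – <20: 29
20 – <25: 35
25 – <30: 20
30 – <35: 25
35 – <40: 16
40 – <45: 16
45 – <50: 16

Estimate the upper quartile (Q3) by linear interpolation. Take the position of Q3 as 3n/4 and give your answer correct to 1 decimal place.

37.7

Cumulative frequencies: 29, 64, 84, 109, 125, 141, 157
n = 157; position = 3n/4 = 117.75.
This falls in the class 35 – <40: L = 35, F = 109, f = 16, h = 5.
Upper quartile ≈ 35 + ((117.75 − 109) / 16) × 5 = 37.7344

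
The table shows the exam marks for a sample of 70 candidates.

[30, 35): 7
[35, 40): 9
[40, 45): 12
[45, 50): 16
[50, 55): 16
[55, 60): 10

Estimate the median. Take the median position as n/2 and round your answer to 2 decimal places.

Cumulative frequencies: 7, 16, 28, 44, 60, 70
n = 70; position = n/2 = 35.
This falls in the class [45, 50): L = 45, F = 28, f = 16, h = 5.
Median ≈ 45 + ((35 − 28) / 16) × 5 = 47.1875

47.19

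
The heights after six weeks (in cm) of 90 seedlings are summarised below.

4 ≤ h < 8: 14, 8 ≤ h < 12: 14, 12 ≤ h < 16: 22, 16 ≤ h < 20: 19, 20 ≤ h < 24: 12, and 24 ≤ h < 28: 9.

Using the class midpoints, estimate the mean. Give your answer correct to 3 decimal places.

Midpoints: 6, 10, 14, 18, 22, 26
Σfm = 14×6 + 14×10 + 22×14 + 19×18 + 12×22 + 9×26 = 1372
n = Σf = 90
Mean = 1372 / 90 = 15.2444

15.244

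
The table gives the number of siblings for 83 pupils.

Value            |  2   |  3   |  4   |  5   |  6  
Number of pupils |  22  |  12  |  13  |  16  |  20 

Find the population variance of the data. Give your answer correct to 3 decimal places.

2.361

Values: 2, 3, 4, 5, 6
n = 83, Σfx = 332, mean = 4.0000
Σfx² = 1524
Σf(x − x̄)² = Σfx² − (Σfx)²/n = 1524 − 332²/83 = 196.0000
Population variance = 196.0000 / 83 = 2.3614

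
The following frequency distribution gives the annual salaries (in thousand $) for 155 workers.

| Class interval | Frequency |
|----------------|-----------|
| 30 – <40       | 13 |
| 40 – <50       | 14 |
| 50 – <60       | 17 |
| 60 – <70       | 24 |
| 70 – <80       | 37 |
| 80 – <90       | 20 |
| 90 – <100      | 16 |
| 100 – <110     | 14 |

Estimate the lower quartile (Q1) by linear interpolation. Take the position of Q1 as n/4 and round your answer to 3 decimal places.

56.912

Cumulative frequencies: 13, 27, 44, 68, 105, 125, 141, 155
n = 155; position = n/4 = 38.75.
This falls in the class 50 – <60: L = 50, F = 27, f = 17, h = 10.
Lower quartile ≈ 50 + ((38.75 − 27) / 17) × 10 = 56.9118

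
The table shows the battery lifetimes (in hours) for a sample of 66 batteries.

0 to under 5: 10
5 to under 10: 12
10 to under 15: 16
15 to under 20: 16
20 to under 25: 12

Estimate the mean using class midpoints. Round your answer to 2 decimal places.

Midpoints: 2.5, 7.5, 12.5, 17.5, 22.5
Σfm = 10×2.5 + 12×7.5 + 16×12.5 + 16×17.5 + 12×22.5 = 865
n = Σf = 66
Mean = 865 / 66 = 13.1061

13.11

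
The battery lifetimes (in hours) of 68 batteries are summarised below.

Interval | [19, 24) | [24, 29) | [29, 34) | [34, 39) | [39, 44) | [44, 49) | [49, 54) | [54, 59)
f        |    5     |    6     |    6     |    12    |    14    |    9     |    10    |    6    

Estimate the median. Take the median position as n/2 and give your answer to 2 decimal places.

Cumulative frequencies: 5, 11, 17, 29, 43, 52, 62, 68
n = 68; position = n/2 = 34.
This falls in the class [39, 44): L = 39, F = 29, f = 14, h = 5.
Median ≈ 39 + ((34 − 29) / 14) × 5 = 40.7857

40.79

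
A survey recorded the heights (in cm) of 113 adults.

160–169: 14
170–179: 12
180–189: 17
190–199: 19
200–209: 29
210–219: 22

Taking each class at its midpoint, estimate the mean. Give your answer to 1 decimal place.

Midpoints: 164.5, 174.5, 184.5, 194.5, 204.5, 214.5
Σfm = 14×164.5 + 12×174.5 + 17×184.5 + 19×194.5 + 29×204.5 + 22×214.5 = 21878.5
n = Σf = 113
Mean = 21878.5 / 113 = 193.6150

193.6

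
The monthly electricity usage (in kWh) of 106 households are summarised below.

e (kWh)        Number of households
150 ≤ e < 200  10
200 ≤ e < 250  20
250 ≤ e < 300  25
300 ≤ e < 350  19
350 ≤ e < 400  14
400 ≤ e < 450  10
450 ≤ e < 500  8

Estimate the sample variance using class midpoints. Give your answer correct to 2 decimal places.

7335.35

Midpoints: 175, 225, 275, 325, 375, 425, 475
n = 106, Σfm = 32600, mean = 307.5472
Σfm² = 10796250
Σf(m − x̄)² = Σfm² − (Σfm)²/n = 10796250 − 32600²/106 = 770212.2642
Sample variance = 770212.2642 / 105 = 7335.3549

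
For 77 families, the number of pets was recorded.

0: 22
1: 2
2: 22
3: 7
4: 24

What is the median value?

2

Cumulative frequencies: 22, 24, 46, 53, 77
n = 77, so the median is the value in position (n+1)/2 = 39.
Position 39 falls at value 2.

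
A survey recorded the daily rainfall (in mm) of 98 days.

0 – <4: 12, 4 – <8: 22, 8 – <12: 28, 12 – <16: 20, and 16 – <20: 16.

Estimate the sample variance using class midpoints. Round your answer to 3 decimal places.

Midpoints: 2, 6, 10, 14, 18
n = 98, Σfm = 1004, mean = 10.2449
Σfm² = 12744
Σf(m − x̄)² = Σfm² − (Σfm)²/n = 12744 − 1004²/98 = 2458.1224
Sample variance = 2458.1224 / 97 = 25.3415

25.341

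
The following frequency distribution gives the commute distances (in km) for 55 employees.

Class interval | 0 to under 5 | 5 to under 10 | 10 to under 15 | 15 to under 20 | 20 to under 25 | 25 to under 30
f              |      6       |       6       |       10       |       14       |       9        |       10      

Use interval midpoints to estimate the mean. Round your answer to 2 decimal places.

16.50

Midpoints: 2.5, 7.5, 12.5, 17.5, 22.5, 27.5
Σfm = 6×2.5 + 6×7.5 + 10×12.5 + 14×17.5 + 9×22.5 + 10×27.5 = 907.5
n = Σf = 55
Mean = 907.5 / 55 = 16.5000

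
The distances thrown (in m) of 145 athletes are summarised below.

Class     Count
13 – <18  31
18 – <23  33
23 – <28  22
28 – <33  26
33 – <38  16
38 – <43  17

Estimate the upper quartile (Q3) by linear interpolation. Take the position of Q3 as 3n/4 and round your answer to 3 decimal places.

Cumulative frequencies: 31, 64, 86, 112, 128, 145
n = 145; position = 3n/4 = 108.75.
This falls in the class 28 – <33: L = 28, F = 86, f = 26, h = 5.
Upper quartile ≈ 28 + ((108.75 − 86) / 26) × 5 = 32.3750

32.375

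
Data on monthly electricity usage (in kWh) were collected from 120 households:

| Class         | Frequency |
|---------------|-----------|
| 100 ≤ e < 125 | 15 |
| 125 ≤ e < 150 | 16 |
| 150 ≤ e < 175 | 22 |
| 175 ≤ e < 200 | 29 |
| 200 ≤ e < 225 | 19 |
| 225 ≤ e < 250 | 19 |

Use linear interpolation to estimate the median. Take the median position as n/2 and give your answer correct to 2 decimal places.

181.03

Cumulative frequencies: 15, 31, 53, 82, 101, 120
n = 120; position = n/2 = 60.
This falls in the class 175 ≤ e < 200: L = 175, F = 53, f = 29, h = 25.
Median ≈ 175 + ((60 − 53) / 29) × 25 = 181.0345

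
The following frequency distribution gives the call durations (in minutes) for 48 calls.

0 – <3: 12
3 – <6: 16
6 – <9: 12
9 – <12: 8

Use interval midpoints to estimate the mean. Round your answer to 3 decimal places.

Midpoints: 1.5, 4.5, 7.5, 10.5
Σfm = 12×1.5 + 16×4.5 + 12×7.5 + 8×10.5 = 264
n = Σf = 48
Mean = 264 / 48 = 5.5000

5.500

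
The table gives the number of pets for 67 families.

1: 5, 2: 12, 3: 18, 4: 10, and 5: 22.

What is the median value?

3

Cumulative frequencies: 5, 17, 35, 45, 67
n = 67, so the median is the value in position (n+1)/2 = 34.
Position 34 falls at value 3.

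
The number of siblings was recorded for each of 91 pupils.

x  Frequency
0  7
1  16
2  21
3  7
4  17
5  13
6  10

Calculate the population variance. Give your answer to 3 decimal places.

3.374

Values: 0, 1, 2, 3, 4, 5, 6
n = 91, Σfx = 272, mean = 2.9890
Σfx² = 1120
Σf(x − x̄)² = Σfx² − (Σfx)²/n = 1120 − 272²/91 = 306.9890
Population variance = 306.9890 / 91 = 3.3735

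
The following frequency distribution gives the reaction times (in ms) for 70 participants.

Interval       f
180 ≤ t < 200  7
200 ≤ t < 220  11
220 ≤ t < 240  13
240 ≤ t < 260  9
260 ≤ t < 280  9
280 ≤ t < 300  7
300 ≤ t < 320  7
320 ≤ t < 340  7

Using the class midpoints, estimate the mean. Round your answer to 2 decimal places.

Midpoints: 190, 210, 230, 250, 270, 290, 310, 330
Σfm = 7×190 + 11×210 + 13×230 + 9×250 + 9×270 + 7×290 + 7×310 + 7×330 = 17820
n = Σf = 70
Mean = 17820 / 70 = 254.5714

254.57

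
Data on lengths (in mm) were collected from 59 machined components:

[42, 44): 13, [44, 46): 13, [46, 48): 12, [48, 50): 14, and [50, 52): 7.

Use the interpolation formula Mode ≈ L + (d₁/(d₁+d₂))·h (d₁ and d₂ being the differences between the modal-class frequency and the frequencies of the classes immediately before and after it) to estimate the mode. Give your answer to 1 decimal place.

48.4

Modal class: [48, 50) (highest frequency 14).
d₁ = 14 − 12 = 2, d₂ = 14 − 7 = 7
Mode ≈ 48 + (2/(2+7)) × 2 = 48 + 0.4444 = 48.4444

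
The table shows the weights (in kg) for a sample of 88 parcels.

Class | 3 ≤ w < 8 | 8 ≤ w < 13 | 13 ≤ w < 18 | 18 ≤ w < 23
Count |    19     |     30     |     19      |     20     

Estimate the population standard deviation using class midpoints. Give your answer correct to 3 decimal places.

5.325

Midpoints: 5.5, 10.5, 15.5, 20.5
n = 88, Σfm = 1124, mean = 12.7727
Σfm² = 16852
Σf(m − x̄)² = Σfm² − (Σfm)²/n = 16852 − 1124²/88 = 2495.4545
Population variance = 2495.4545 / 88 = 28.3574
Standard deviation = √28.3574 = 5.3252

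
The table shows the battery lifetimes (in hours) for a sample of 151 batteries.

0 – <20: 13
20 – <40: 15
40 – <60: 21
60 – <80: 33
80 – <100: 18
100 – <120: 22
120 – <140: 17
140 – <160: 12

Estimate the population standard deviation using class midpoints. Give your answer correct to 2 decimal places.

40.38

Midpoints: 10, 30, 50, 70, 90, 110, 130, 150
n = 151, Σfm = 11990, mean = 79.4040
Σfm² = 1198300
Σf(m − x̄)² = Σfm² − (Σfm)²/n = 1198300 − 11990²/151 = 246246.3576
Population variance = 246246.3576 / 151 = 1630.7706
Standard deviation = √1630.7706 = 40.3828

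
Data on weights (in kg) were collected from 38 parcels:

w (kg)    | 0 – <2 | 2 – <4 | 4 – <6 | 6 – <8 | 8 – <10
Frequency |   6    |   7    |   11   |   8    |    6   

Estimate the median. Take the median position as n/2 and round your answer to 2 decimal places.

5.09

Cumulative frequencies: 6, 13, 24, 32, 38
n = 38; position = n/2 = 19.
This falls in the class 4 – <6: L = 4, F = 13, f = 11, h = 2.
Median ≈ 4 + ((19 − 13) / 11) × 2 = 5.0909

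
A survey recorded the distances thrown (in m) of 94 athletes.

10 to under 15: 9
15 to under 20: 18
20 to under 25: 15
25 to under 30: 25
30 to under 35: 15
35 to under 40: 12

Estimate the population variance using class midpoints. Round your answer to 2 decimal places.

57.13

Midpoints: 12.5, 17.5, 22.5, 27.5, 32.5, 37.5
n = 94, Σfm = 2390, mean = 25.4255
Σfm² = 66137.5
Σf(m − x̄)² = Σfm² − (Σfm)²/n = 66137.5 − 2390²/94 = 5370.4787
Population variance = 5370.4787 / 94 = 57.1328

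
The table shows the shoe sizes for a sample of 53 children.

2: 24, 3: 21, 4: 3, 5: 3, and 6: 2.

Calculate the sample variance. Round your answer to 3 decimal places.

1.067

Values: 2, 3, 4, 5, 6
n = 53, Σfx = 150, mean = 2.8302
Σfx² = 480
Σf(x − x̄)² = Σfx² − (Σfx)²/n = 480 − 150²/53 = 55.4717
Sample variance = 55.4717 / 52 = 1.0668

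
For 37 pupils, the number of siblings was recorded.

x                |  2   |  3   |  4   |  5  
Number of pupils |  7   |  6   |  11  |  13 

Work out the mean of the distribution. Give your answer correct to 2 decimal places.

3.81

Values: 2, 3, 4, 5
Σfx = 7×2 + 6×3 + 11×4 + 13×5 = 141
n = Σf = 37
Mean = 141 / 37 = 3.8108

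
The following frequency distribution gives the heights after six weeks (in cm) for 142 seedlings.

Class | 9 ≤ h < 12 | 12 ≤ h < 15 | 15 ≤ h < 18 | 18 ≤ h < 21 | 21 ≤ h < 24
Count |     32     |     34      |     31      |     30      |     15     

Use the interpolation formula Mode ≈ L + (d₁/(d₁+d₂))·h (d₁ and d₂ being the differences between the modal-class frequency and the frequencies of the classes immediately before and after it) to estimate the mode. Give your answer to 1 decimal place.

13.2

Modal class: 12 ≤ h < 15 (highest frequency 34).
d₁ = 34 − 32 = 2, d₂ = 34 − 31 = 3
Mode ≈ 12 + (2/(2+3)) × 3 = 12 + 1.2000 = 13.2000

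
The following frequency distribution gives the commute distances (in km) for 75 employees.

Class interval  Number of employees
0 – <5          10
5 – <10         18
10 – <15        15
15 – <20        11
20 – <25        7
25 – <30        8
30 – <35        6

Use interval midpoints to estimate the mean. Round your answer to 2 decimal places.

Midpoints: 2.5, 7.5, 12.5, 17.5, 22.5, 27.5, 32.5
Σfm = 10×2.5 + 18×7.5 + 15×12.5 + 11×17.5 + 7×22.5 + 8×27.5 + 6×32.5 = 1112.5
n = Σf = 75
Mean = 1112.5 / 75 = 14.8333

14.83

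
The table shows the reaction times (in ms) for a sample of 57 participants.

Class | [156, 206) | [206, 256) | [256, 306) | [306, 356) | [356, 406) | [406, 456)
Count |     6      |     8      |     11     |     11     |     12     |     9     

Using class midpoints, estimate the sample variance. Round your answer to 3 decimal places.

Midpoints: 181, 231, 281, 331, 381, 431
n = 57, Σfm = 18117, mean = 317.8421
Σfm² = 6110977
Σf(m − x̄)² = Σfm² − (Σfm)²/n = 6110977 − 18117²/57 = 352631.5789
Sample variance = 352631.5789 / 56 = 6296.9925

6296.992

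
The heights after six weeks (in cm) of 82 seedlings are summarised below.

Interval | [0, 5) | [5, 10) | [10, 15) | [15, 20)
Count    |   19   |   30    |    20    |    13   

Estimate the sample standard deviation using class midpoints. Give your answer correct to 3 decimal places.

Midpoints: 2.5, 7.5, 12.5, 17.5
n = 82, Σfm = 750, mean = 9.1463
Σfm² = 8912.5
Σf(m − x̄)² = Σfm² − (Σfm)²/n = 8912.5 − 750²/82 = 2052.7439
Sample variance = 2052.7439 / 81 = 25.3425
Standard deviation = √25.3425 = 5.0341

5.034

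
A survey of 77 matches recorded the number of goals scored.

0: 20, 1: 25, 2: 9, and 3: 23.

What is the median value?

1

Cumulative frequencies: 20, 45, 54, 77
n = 77, so the median is the value in position (n+1)/2 = 39.
Position 39 falls at value 1.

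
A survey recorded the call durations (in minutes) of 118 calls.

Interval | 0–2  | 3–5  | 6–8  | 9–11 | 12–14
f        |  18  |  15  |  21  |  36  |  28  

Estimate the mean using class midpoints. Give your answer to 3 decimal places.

Midpoints: 1, 4, 7, 10, 13
Σfm = 18×1 + 15×4 + 21×7 + 36×10 + 28×13 = 949
n = Σf = 118
Mean = 949 / 118 = 8.0424

8.042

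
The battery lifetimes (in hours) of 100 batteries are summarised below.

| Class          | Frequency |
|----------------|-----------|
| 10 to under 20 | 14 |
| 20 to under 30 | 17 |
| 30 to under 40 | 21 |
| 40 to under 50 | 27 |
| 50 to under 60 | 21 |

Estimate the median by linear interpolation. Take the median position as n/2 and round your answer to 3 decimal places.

39.048

Cumulative frequencies: 14, 31, 52, 79, 100
n = 100; position = n/2 = 50.
This falls in the class 30 to under 40: L = 30, F = 31, f = 21, h = 10.
Median ≈ 30 + ((50 − 31) / 21) × 10 = 39.0476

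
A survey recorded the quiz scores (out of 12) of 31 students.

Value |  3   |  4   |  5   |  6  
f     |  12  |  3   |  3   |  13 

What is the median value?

5

Cumulative frequencies: 12, 15, 18, 31
n = 31, so the median is the value in position (n+1)/2 = 16.
Position 16 falls at value 5.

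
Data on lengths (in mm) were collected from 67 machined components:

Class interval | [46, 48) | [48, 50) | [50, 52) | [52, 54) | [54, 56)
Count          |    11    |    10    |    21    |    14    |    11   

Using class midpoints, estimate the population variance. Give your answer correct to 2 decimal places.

6.67

Midpoints: 47, 49, 51, 53, 55
n = 67, Σfm = 3425, mean = 51.1194
Σfm² = 175531
Σf(m − x̄)² = Σfm² − (Σfm)²/n = 175531 − 3425²/67 = 447.0448
Population variance = 447.0448 / 67 = 6.6723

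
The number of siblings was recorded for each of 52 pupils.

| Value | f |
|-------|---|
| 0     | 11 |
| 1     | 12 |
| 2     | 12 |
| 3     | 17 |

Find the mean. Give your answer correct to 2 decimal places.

Values: 0, 1, 2, 3
Σfx = 11×0 + 12×1 + 12×2 + 17×3 = 87
n = Σf = 52
Mean = 87 / 52 = 1.6731

1.67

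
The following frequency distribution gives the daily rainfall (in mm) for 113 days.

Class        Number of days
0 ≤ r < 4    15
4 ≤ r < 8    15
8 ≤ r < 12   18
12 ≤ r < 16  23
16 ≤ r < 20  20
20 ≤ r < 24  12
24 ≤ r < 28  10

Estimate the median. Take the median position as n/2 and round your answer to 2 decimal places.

Cumulative frequencies: 15, 30, 48, 71, 91, 103, 113
n = 113; position = n/2 = 56.5.
This falls in the class 12 ≤ r < 16: L = 12, F = 48, f = 23, h = 4.
Median ≈ 12 + ((56.5 − 48) / 23) × 4 = 13.4783

13.48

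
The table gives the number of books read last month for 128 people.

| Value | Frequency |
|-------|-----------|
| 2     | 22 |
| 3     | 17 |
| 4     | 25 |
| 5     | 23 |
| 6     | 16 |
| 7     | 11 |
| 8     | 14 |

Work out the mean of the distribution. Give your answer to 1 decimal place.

4.6

Values: 2, 3, 4, 5, 6, 7, 8
Σfx = 22×2 + 17×3 + 25×4 + 23×5 + 16×6 + 11×7 + 14×8 = 595
n = Σf = 128
Mean = 595 / 128 = 4.6484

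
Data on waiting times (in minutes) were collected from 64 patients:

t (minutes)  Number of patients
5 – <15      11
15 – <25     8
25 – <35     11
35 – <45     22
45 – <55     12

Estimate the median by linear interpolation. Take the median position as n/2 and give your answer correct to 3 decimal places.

Cumulative frequencies: 11, 19, 30, 52, 64
n = 64; position = n/2 = 32.
This falls in the class 35 – <45: L = 35, F = 30, f = 22, h = 10.
Median ≈ 35 + ((32 − 30) / 22) × 10 = 35.9091

35.909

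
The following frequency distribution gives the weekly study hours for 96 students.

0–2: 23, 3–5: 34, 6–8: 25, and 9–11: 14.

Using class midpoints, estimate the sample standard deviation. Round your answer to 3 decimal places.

2.994

Midpoints: 1, 4, 7, 10
n = 96, Σfm = 474, mean = 4.9375
Σfm² = 3192
Σf(m − x̄)² = Σfm² − (Σfm)²/n = 3192 − 474²/96 = 851.6250
Sample variance = 851.6250 / 95 = 8.9645
Standard deviation = √8.9645 = 2.9941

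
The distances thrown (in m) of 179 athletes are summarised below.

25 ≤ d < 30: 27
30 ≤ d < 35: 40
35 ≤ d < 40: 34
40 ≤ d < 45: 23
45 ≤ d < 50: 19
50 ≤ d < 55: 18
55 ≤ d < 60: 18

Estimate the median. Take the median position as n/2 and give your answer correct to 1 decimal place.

38.3

Cumulative frequencies: 27, 67, 101, 124, 143, 161, 179
n = 179; position = n/2 = 89.5.
This falls in the class 35 ≤ d < 40: L = 35, F = 67, f = 34, h = 5.
Median ≈ 35 + ((89.5 − 67) / 34) × 5 = 38.3088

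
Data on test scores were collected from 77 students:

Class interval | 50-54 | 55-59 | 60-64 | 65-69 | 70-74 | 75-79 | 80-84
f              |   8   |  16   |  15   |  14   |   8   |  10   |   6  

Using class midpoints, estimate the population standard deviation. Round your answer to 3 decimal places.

Midpoints: 52, 57, 62, 67, 72, 77, 82
n = 77, Σfm = 5034, mean = 65.3766
Σfm² = 335228
Σf(m − x̄)² = Σfm² − (Σfm)²/n = 335228 − 5034²/77 = 6122.0779
Population variance = 6122.0779 / 77 = 79.5075
Standard deviation = √79.5075 = 8.9167

8.917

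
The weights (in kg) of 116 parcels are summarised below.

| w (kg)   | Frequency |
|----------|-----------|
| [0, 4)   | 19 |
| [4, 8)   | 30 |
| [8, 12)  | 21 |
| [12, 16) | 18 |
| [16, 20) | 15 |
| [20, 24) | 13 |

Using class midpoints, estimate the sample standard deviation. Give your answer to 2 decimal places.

6.44

Midpoints: 2, 6, 10, 14, 18, 22
n = 116, Σfm = 1236, mean = 10.6552
Σfm² = 17936
Σf(m − x̄)² = Σfm² − (Σfm)²/n = 17936 − 1236²/116 = 4766.2069
Sample variance = 4766.2069 / 115 = 41.4453
Standard deviation = √41.4453 = 6.4378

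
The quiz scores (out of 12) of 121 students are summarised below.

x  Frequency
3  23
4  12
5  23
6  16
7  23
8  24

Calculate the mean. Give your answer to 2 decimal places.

Values: 3, 4, 5, 6, 7, 8
Σfx = 23×3 + 12×4 + 23×5 + 16×6 + 23×7 + 24×8 = 681
n = Σf = 121
Mean = 681 / 121 = 5.6281

5.63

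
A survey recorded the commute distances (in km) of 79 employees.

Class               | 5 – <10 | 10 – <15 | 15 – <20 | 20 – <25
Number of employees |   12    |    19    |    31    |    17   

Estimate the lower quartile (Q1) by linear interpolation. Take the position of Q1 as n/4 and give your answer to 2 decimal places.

12.04

Cumulative frequencies: 12, 31, 62, 79
n = 79; position = n/4 = 19.75.
This falls in the class 10 – <15: L = 10, F = 12, f = 19, h = 5.
Lower quartile ≈ 10 + ((19.75 − 12) / 19) × 5 = 12.0395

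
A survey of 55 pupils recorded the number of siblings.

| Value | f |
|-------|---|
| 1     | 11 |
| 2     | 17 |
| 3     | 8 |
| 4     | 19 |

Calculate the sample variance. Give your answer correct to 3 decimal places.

1.347

Values: 1, 2, 3, 4
n = 55, Σfx = 145, mean = 2.6364
Σfx² = 455
Σf(x − x̄)² = Σfx² − (Σfx)²/n = 455 − 145²/55 = 72.7273
Sample variance = 72.7273 / 54 = 1.3468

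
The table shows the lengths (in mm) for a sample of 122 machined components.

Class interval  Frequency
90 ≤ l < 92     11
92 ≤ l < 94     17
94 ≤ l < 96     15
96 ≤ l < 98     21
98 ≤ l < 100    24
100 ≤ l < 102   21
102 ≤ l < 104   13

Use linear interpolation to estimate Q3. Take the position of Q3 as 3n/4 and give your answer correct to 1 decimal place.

Cumulative frequencies: 11, 28, 43, 64, 88, 109, 122
n = 122; position = 3n/4 = 91.5.
This falls in the class 100 ≤ l < 102: L = 100, F = 88, f = 21, h = 2.
Upper quartile ≈ 100 + ((91.5 − 88) / 21) × 2 = 100.3333

100.3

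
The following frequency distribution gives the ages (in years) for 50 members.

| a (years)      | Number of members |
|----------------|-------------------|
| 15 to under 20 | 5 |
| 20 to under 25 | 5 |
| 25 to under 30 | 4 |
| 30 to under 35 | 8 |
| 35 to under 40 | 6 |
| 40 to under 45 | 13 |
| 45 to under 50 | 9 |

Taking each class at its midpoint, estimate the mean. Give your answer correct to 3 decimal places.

Midpoints: 17.5, 22.5, 27.5, 32.5, 37.5, 42.5, 47.5
Σfm = 5×17.5 + 5×22.5 + 4×27.5 + 8×32.5 + 6×37.5 + 13×42.5 + 9×47.5 = 1775
n = Σf = 50
Mean = 1775 / 50 = 35.5000

35.500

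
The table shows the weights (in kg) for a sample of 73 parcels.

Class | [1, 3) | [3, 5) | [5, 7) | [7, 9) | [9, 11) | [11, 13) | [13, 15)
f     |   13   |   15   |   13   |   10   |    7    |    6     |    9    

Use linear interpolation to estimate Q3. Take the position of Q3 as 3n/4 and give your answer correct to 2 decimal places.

10.07

Cumulative frequencies: 13, 28, 41, 51, 58, 64, 73
n = 73; position = 3n/4 = 54.75.
This falls in the class [9, 11): L = 9, F = 51, f = 7, h = 2.
Upper quartile ≈ 9 + ((54.75 − 51) / 7) × 2 = 10.0714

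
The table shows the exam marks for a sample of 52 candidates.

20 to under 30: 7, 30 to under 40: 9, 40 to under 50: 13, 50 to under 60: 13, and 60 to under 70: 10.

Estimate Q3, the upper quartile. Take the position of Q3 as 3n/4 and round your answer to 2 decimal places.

57.69

Cumulative frequencies: 7, 16, 29, 42, 52
n = 52; position = 3n/4 = 39.
This falls in the class 50 to under 60: L = 50, F = 29, f = 13, h = 10.
Upper quartile ≈ 50 + ((39 − 29) / 13) × 10 = 57.6923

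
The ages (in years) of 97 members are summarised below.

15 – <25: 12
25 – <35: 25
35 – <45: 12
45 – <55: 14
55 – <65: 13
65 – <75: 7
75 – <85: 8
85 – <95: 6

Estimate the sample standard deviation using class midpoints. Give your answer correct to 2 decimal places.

Midpoints: 20, 30, 40, 50, 60, 70, 80, 90
n = 97, Σfm = 4620, mean = 47.6289
Σfm² = 262400
Σf(m − x̄)² = Σfm² − (Σfm)²/n = 262400 − 4620²/97 = 42354.6392
Sample variance = 42354.6392 / 96 = 441.1942
Standard deviation = √441.1942 = 21.0046

21.00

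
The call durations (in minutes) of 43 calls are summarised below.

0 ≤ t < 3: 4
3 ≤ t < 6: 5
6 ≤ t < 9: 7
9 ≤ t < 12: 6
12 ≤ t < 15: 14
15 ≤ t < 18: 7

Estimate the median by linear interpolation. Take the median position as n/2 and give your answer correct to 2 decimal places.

11.75

Cumulative frequencies: 4, 9, 16, 22, 36, 43
n = 43; position = n/2 = 21.5.
This falls in the class 9 ≤ t < 12: L = 9, F = 16, f = 6, h = 3.
Median ≈ 9 + ((21.5 − 16) / 6) × 3 = 11.7500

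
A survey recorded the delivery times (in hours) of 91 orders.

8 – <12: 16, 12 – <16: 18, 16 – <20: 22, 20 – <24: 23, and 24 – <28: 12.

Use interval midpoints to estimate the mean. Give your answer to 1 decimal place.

Midpoints: 10, 14, 18, 22, 26
Σfm = 16×10 + 18×14 + 22×18 + 23×22 + 12×26 = 1626
n = Σf = 91
Mean = 1626 / 91 = 17.8681

17.9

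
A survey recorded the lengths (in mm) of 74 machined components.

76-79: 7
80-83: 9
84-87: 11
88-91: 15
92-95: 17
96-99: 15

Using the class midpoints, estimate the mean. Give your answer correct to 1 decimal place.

Midpoints: 77.5, 81.5, 85.5, 89.5, 93.5, 97.5
Σfm = 7×77.5 + 9×81.5 + 11×85.5 + 15×89.5 + 17×93.5 + 15×97.5 = 6611
n = Σf = 74
Mean = 6611 / 74 = 89.3378

89.3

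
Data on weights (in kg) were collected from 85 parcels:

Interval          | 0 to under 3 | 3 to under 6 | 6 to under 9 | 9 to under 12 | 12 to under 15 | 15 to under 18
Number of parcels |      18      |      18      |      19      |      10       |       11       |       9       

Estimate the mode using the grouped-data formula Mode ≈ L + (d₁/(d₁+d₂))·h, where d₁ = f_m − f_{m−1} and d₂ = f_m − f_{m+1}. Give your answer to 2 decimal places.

6.30

Modal class: 6 to under 9 (highest frequency 19).
d₁ = 19 − 18 = 1, d₂ = 19 − 10 = 9
Mode ≈ 6 + (1/(1+9)) × 3 = 6 + 0.3000 = 6.3000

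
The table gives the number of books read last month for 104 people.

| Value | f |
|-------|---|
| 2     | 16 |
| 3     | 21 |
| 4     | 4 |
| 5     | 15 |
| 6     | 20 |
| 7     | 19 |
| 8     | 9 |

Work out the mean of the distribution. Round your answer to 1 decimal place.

4.9

Values: 2, 3, 4, 5, 6, 7, 8
Σfx = 16×2 + 21×3 + 4×4 + 15×5 + 20×6 + 19×7 + 9×8 = 511
n = Σf = 104
Mean = 511 / 104 = 4.9135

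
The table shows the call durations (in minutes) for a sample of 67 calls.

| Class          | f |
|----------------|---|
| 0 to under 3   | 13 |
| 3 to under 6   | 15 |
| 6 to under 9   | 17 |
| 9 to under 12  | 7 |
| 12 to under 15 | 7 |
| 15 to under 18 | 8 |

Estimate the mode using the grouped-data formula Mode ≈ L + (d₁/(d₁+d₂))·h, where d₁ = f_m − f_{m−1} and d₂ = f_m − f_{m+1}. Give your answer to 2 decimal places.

6.50

Modal class: 6 to under 9 (highest frequency 17).
d₁ = 17 − 15 = 2, d₂ = 17 − 7 = 10
Mode ≈ 6 + (2/(2+10)) × 3 = 6 + 0.5000 = 6.5000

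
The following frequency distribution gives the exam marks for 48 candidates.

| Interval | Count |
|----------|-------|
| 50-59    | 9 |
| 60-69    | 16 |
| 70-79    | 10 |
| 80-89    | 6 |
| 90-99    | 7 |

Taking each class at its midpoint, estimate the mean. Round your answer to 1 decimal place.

71.6

Midpoints: 54.5, 64.5, 74.5, 84.5, 94.5
Σfm = 9×54.5 + 16×64.5 + 10×74.5 + 6×84.5 + 7×94.5 = 3436
n = Σf = 48
Mean = 3436 / 48 = 71.5833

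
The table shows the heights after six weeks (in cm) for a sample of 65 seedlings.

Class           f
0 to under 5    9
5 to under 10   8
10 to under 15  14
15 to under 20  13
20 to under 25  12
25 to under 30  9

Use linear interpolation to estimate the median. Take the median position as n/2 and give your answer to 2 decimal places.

Cumulative frequencies: 9, 17, 31, 44, 56, 65
n = 65; position = n/2 = 32.5.
This falls in the class 15 to under 20: L = 15, F = 31, f = 13, h = 5.
Median ≈ 15 + ((32.5 − 31) / 13) × 5 = 15.5769

15.58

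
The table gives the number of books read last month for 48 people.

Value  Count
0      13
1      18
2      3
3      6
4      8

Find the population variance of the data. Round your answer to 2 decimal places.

2.04

Values: 0, 1, 2, 3, 4
n = 48, Σfx = 74, mean = 1.5417
Σfx² = 212
Σf(x − x̄)² = Σfx² − (Σfx)²/n = 212 − 74²/48 = 97.9167
Population variance = 97.9167 / 48 = 2.0399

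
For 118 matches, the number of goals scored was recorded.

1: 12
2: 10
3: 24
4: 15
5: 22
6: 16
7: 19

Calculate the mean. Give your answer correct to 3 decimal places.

4.263

Values: 1, 2, 3, 4, 5, 6, 7
Σfx = 12×1 + 10×2 + 24×3 + 15×4 + 22×5 + 16×6 + 19×7 = 503
n = Σf = 118
Mean = 503 / 118 = 4.2627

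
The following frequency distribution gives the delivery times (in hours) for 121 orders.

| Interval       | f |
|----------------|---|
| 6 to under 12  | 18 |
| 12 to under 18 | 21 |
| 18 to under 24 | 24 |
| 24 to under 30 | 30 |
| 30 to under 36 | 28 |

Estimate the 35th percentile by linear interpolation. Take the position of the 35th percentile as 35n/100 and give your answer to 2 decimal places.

Cumulative frequencies: 18, 39, 63, 93, 121
n = 121; position = 35n/100 = 42.35.
This falls in the class 18 to under 24: L = 18, F = 39, f = 24, h = 6.
35th percentile ≈ 18 + ((42.35 − 39) / 24) × 6 = 18.8375

18.84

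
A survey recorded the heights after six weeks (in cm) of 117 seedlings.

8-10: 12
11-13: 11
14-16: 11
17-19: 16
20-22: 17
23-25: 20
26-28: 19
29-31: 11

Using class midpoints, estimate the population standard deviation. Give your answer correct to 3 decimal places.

Midpoints: 9, 12, 15, 18, 21, 24, 27, 30
n = 117, Σfm = 2373, mean = 20.2821
Σfm² = 52983
Σf(m − x̄)² = Σfm² − (Σfm)²/n = 52983 − 2373²/117 = 4853.6923
Population variance = 4853.6923 / 117 = 41.4845
Standard deviation = √41.4845 = 6.4409

6.441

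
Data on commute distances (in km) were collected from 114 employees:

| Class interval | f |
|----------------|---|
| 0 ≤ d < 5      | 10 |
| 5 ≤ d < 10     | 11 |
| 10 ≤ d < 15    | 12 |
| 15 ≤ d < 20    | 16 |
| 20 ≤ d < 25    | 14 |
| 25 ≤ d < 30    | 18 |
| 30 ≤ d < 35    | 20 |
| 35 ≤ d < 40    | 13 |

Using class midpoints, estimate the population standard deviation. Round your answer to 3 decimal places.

Midpoints: 2.5, 7.5, 12.5, 17.5, 22.5, 27.5, 32.5, 37.5
n = 114, Σfm = 2485, mean = 21.7982
Σfm² = 67562.5
Σf(m − x̄)² = Σfm² − (Σfm)²/n = 67562.5 − 2485²/114 = 13393.8596
Population variance = 13393.8596 / 114 = 117.4900
Standard deviation = √117.4900 = 10.8393

10.839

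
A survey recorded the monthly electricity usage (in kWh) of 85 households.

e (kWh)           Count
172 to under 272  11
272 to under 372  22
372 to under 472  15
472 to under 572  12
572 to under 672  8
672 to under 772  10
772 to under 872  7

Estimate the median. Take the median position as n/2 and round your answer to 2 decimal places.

435.33

Cumulative frequencies: 11, 33, 48, 60, 68, 78, 85
n = 85; position = n/2 = 42.5.
This falls in the class 372 to under 472: L = 372, F = 33, f = 15, h = 100.
Median ≈ 372 + ((42.5 − 33) / 15) × 100 = 435.3333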